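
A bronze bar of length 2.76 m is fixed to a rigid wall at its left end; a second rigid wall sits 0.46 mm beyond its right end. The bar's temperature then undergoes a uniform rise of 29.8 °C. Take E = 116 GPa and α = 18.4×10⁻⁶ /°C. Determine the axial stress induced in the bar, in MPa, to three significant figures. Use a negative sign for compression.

-44.3 MPa

Free thermal expansion αLΔT = 18.4e-6 · 2760 · 29.8 = 1.513 mm.
The walls engage after the gap closes; constrained expansion = 1.513 − 0.46 = 1.053 mm.
The walls impose strain ε = −(1.053)/2760 = -3.8165e-04; σ = Eε = 116000 · -3.8165e-04 = -44.27 MPa.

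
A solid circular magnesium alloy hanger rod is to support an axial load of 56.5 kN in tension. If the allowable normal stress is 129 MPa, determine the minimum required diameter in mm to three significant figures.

23.6 mm

Required area A ≥ P/σ_allow = 56500/129 = 438 mm².
For a solid circular section, d ≥ √(4A/π) = 23.61 mm.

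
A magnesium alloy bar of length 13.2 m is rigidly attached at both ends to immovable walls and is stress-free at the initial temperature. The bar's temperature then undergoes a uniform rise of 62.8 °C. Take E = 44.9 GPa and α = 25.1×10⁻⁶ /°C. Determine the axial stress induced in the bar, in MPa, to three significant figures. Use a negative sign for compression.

Free thermal expansion αLΔT = 25.1e-6 · 13200 · 62.8 = 20.81 mm.
The walls impose strain ε = −(20.81)/13200 = -1.5763e-03; σ = Eε = 44900 · -1.5763e-03 = -70.77 MPa.

-70.8 MPa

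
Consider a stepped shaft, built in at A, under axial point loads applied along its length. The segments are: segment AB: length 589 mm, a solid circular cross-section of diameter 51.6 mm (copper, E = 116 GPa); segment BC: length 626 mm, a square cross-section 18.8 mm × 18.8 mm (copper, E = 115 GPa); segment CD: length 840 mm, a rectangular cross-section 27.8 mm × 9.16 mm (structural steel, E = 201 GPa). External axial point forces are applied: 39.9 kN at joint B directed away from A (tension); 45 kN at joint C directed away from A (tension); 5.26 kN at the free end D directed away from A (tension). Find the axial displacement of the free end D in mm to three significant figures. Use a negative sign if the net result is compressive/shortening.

1.08 mm

Internal axial forces (sectioning from the free end, tension +): N_CD = 5.26 kN, N_BC = 50.26 kN, N_AB = 90.16 kN.
A_AB = 2091 mm².
A_BC = 353.4 mm².
A_CD = 254.6 mm².
δ_AB = 90160·589/(2091·116000) = 0.2189 mm
δ_BC = 50260·626/(353.4·115000) = 0.7741 mm
δ_CD = 5260·840/(254.6·201000) = 0.08632 mm
δ = Σδ_i = 1.079 mm.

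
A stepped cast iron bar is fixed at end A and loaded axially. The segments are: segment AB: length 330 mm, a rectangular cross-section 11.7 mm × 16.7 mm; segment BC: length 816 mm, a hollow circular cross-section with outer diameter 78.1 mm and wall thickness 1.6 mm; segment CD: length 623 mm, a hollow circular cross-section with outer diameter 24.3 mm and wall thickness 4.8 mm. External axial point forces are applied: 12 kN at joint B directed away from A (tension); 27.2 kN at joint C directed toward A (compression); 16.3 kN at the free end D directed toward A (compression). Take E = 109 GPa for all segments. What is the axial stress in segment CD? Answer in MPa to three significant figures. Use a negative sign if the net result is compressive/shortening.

-55.4 MPa

Internal axial forces (sectioning from the free end, tension +): N_CD = -16.3 kN, N_BC = -43.5 kN, N_AB = -31.5 kN.
A_CD = 294.1 mm².
σ_CD = N_CD/A_CD = -16300/294.1 = -55.43 MPa.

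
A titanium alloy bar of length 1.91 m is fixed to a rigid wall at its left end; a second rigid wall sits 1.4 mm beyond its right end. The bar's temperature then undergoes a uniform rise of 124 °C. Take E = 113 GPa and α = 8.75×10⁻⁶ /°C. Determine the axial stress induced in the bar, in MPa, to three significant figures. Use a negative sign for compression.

Free thermal expansion αLΔT = 8.75e-6 · 1910 · 124 = 2.072 mm.
The walls engage after the gap closes; constrained expansion = 2.072 − 1.4 = 0.6723 mm.
The walls impose strain ε = −(0.6723)/1910 = -3.5202e-04; σ = Eε = 113000 · -3.5202e-04 = -39.78 MPa.

-39.8 MPa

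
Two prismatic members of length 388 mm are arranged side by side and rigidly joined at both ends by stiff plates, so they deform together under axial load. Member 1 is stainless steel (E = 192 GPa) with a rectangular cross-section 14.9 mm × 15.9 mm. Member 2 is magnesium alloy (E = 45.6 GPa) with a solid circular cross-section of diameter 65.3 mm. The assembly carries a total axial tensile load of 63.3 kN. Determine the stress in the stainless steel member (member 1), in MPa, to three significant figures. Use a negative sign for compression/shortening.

61.3 MPa

A_1 = 236.9 mm².
A_2 = 3349 mm².
Equal strain + equilibrium ⇒ each member carries load in proportion to AE: A₁E₁ = 45490000 N, A₂E₂ = 152700000 N, ΣAE = 198200000 N.
σ₁ = P·E₁/ΣAE = 63300·192000/198200000 = 61.32 MPa.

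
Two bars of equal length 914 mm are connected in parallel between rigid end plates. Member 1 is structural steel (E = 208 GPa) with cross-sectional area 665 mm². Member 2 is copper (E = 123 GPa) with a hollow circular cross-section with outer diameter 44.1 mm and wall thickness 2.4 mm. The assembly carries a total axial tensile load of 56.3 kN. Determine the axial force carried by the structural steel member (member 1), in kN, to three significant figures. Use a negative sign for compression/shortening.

44.0 kN

A_2 = 314.4 mm².
Equal strain + equilibrium ⇒ each member carries load in proportion to AE: A₁E₁ = 138300000 N, A₂E₂ = 38670000 N, ΣAE = 177000000 N.
F₁ = P·A₁E₁/ΣAE = 56300·138300000/177000000 = 44000 N.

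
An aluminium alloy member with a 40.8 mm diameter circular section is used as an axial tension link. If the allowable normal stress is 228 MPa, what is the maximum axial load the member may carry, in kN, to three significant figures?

298 kN

A = 1307 mm².
P_max = σ_allow · A = 228 · 1307 = 298100 N = 298.1 kN.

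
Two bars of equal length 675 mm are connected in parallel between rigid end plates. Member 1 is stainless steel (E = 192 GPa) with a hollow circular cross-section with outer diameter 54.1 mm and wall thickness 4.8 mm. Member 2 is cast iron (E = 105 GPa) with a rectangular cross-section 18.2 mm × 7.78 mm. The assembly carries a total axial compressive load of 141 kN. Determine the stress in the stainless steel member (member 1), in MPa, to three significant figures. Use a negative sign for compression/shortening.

A_1 = 743.4 mm².
A_2 = 141.6 mm².
Equal strain + equilibrium ⇒ each member carries load in proportion to AE: A₁E₁ = 142700000 N, A₂E₂ = 14870000 N, ΣAE = 157600000 N.
σ₁ = P·E₁/ΣAE = -141000·192000/157600000 = -171.8 MPa.

-172 MPa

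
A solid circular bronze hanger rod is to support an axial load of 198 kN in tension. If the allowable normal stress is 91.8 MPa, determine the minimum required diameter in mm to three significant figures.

52.4 mm

Required area A ≥ P/σ_allow = 198000/91.8 = 2157 mm².
For a solid circular section, d ≥ √(4A/π) = 52.4 mm.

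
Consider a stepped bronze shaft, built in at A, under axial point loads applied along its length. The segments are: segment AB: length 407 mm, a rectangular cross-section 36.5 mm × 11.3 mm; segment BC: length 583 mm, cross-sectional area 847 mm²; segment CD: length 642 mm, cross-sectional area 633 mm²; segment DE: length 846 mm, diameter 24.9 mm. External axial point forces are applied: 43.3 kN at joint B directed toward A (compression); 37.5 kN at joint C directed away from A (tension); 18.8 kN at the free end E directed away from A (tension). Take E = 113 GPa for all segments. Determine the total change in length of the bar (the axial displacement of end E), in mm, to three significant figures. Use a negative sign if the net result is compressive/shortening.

Internal axial forces (sectioning from the free end, tension +): N_DE = 18.8 kN, N_CD = 18.8 kN, N_BC = 56.3 kN, N_AB = 13 kN.
A_AB = 412.5 mm².
A_DE = 487 mm².
δ_AB = 13000·407/(412.5·113000) = 0.1135 mm
δ_BC = 56300·583/(847·113000) = 0.3429 mm
δ_CD = 18800·642/(633·113000) = 0.1687 mm
δ_DE = 18800·846/(487·113000) = 0.289 mm
δ = Σδ_i = 0.9142 mm.

0.914 mm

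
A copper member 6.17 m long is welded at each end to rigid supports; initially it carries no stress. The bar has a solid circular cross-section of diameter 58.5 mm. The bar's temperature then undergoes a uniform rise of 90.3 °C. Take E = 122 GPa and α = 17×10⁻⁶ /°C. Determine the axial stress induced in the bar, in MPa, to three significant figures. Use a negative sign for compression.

Free thermal expansion αLΔT = 17e-6 · 6170 · 90.3 = 9.472 mm.
The walls impose strain ε = −(9.472)/6170 = -1.5351e-03; σ = Eε = 122000 · -1.5351e-03 = -187.3 MPa.

-187 MPa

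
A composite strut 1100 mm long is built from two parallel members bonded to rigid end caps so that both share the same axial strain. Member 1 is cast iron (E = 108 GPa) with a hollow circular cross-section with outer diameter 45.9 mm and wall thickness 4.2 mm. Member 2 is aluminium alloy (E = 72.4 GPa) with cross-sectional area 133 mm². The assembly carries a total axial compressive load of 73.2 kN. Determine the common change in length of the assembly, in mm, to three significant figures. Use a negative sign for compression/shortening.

-1.17 mm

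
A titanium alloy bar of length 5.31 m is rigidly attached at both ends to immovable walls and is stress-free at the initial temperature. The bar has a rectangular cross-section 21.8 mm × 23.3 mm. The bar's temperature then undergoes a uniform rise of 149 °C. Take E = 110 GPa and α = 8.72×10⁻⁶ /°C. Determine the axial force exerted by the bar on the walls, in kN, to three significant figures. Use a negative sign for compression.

-72.6 kN

Free thermal expansion αLΔT = 8.72e-6 · 5310 · 149 = 6.899 mm.
The walls impose strain ε = −(6.899)/5310 = -1.2993e-03; σ = Eε = 110000 · -1.2993e-03 = -142.9 MPa.
Wall reaction R = σ·A = -142.9·507.9 = -72600 N = -72.6 kN.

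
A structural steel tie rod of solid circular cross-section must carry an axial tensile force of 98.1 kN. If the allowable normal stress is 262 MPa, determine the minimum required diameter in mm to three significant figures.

21.8 mm

Required area A ≥ P/σ_allow = 98100/262 = 374.4 mm².
For a solid circular section, d ≥ √(4A/π) = 21.83 mm.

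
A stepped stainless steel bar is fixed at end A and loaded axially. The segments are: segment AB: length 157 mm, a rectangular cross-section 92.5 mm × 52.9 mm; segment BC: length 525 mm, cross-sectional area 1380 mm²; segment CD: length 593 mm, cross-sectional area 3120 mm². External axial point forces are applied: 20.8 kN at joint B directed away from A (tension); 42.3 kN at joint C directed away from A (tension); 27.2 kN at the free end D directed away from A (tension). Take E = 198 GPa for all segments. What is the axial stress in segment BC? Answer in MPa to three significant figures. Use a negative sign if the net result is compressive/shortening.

Internal axial forces (sectioning from the free end, tension +): N_CD = 27.2 kN, N_BC = 69.5 kN, N_AB = 90.3 kN.
σ_BC = N_BC/A_BC = 69500/1380 = 50.36 MPa.

50.4 MPa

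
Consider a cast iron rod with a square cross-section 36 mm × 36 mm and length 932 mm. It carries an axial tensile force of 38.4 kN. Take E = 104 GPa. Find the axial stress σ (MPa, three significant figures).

29.6 MPa

A = 1296 mm².
σ = N/A = 38400/1296 = 29.63 MPa.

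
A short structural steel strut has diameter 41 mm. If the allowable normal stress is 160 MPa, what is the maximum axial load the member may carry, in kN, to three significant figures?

A = 1320 mm².
P_max = σ_allow · A = 160 · 1320 = 211200 N = 211.2 kN.

211 kN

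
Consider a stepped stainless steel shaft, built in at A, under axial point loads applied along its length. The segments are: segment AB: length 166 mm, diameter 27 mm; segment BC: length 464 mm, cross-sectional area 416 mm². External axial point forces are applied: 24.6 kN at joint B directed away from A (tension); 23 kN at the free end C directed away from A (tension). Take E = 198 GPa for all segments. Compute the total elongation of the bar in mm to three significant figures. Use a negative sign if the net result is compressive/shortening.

Internal axial forces (sectioning from the free end, tension +): N_BC = 23 kN, N_AB = 47.6 kN.
A_AB = 572.6 mm².
δ_AB = 47600·166/(572.6·198000) = 0.0697 mm
δ_BC = 23000·464/(416·198000) = 0.1296 mm
δ = Σδ_i = 0.1993 mm.

0.199 mm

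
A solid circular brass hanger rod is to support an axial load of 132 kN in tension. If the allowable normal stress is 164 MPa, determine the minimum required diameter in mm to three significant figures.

Required area A ≥ P/σ_allow = 132000/164 = 804.9 mm².
For a solid circular section, d ≥ √(4A/π) = 32.01 mm.

32.0 mm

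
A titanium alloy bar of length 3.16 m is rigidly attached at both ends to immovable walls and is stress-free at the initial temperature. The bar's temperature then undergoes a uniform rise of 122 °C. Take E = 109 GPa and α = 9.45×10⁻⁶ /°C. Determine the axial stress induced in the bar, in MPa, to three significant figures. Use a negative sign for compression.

Free thermal expansion αLΔT = 9.45e-6 · 3160 · 122 = 3.643 mm.
The walls impose strain ε = −(3.643)/3160 = -1.1529e-03; σ = Eε = 109000 · -1.1529e-03 = -125.7 MPa.

-126 MPa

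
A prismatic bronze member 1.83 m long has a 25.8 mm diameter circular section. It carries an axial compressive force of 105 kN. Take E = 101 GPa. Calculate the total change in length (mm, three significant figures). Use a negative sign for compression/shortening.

A = 522.8 mm².
δ_mech = NL/(AE) = -105000·1830/(522.8·101000) = -3.639 mm.

-3.64 mm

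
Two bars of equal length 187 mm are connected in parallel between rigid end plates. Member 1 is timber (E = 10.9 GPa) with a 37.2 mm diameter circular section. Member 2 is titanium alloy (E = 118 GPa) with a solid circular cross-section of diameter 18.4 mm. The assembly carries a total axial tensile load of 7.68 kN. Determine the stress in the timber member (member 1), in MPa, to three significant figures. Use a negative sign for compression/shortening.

A_1 = 1087 mm².
A_2 = 265.9 mm².
Equal strain + equilibrium ⇒ each member carries load in proportion to AE: A₁E₁ = 11850000 N, A₂E₂ = 31380000 N, ΣAE = 43220000 N.
σ₁ = P·E₁/ΣAE = 7680·10900/43220000 = 1.937 MPa.

1.94 MPa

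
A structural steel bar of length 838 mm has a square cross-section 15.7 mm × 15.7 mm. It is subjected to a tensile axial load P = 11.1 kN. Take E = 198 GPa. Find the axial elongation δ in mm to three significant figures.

A = 246.5 mm².
δ_mech = NL/(AE) = 11100·838/(246.5·198000) = 0.1906 mm.

0.191 mm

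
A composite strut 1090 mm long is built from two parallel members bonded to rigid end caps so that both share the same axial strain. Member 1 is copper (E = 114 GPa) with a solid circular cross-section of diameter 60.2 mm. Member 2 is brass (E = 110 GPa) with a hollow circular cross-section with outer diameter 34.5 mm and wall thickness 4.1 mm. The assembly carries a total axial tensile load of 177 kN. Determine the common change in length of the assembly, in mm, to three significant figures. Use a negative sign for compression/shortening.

A_1 = 2846 mm².
A_2 = 391.6 mm².
Equal strain + equilibrium ⇒ each member carries load in proportion to AE: A₁E₁ = 324500000 N, A₂E₂ = 43070000 N, ΣAE = 367600000 N.
δ = PL/ΣAE = 177000·1090/367600000 = 0.5249 mm.

0.525 mm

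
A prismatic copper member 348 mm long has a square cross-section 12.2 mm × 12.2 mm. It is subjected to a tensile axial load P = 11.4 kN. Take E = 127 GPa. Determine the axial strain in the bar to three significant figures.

A = 148.8 mm².
σ = N/A = 76.59 MPa; ε = σ/E = 76.59/127000 = 6.031e-04.

6.03e-04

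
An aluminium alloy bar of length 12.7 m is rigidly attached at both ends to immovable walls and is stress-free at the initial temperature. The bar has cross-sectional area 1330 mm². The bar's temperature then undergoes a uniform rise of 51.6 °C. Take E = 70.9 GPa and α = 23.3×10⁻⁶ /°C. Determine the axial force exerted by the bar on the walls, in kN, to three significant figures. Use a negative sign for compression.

Free thermal expansion αLΔT = 23.3e-6 · 12700 · 51.6 = 15.27 mm.
The walls impose strain ε = −(15.27)/12700 = -1.2023e-03; σ = Eε = 70900 · -1.2023e-03 = -85.24 MPa.
Wall reaction R = σ·A = -85.24·1330 = -113400 N = -113.4 kN.

-113 kN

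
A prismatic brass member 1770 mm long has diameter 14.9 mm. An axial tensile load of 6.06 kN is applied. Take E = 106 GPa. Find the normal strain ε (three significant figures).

3.28e-04

A = 174.4 mm².
σ = N/A = 34.75 MPa; ε = σ/E = 34.75/106000 = 3.279e-04.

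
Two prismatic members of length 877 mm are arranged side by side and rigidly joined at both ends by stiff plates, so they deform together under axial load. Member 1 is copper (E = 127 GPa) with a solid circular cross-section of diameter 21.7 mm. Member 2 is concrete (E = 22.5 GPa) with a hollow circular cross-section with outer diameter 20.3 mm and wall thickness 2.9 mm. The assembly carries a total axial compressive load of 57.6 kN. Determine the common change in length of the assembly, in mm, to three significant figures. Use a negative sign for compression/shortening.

A_1 = 369.8 mm².
A_2 = 158.5 mm².
Equal strain + equilibrium ⇒ each member carries load in proportion to AE: A₁E₁ = 46970000 N, A₂E₂ = 3567000 N, ΣAE = 50540000 N.
δ = PL/ΣAE = -57600·877/50540000 = -0.9996 mm.

-1.00 mm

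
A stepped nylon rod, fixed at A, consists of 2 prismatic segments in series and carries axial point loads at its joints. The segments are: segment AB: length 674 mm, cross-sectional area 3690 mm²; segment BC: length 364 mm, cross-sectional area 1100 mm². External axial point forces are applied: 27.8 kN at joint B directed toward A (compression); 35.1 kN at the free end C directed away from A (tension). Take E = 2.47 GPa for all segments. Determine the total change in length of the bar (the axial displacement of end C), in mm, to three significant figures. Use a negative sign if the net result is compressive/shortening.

Internal axial forces (sectioning from the free end, tension +): N_BC = 35.1 kN, N_AB = 7.3 kN.
δ_AB = 7300·674/(3690·2470) = 0.5398 mm
δ_BC = 35100·364/(1100·2470) = 4.702 mm
δ = Σδ_i = 5.242 mm.

5.24 mm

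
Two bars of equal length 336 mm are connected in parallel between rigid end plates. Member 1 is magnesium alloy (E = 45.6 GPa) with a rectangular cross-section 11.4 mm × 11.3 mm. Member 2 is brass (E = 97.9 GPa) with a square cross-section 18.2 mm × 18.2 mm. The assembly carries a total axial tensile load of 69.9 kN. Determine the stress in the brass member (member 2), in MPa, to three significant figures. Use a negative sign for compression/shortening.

179 MPa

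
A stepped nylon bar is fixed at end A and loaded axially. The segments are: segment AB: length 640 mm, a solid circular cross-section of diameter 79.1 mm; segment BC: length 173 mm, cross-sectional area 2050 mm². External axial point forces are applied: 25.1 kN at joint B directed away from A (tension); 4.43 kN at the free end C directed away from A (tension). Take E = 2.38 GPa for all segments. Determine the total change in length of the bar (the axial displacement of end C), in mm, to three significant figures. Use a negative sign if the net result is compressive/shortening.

Internal axial forces (sectioning from the free end, tension +): N_BC = 4.43 kN, N_AB = 29.53 kN.
A_AB = 4914 mm².
δ_AB = 29530·640/(4914·2380) = 1.616 mm
δ_BC = 4430·173/(2050·2380) = 0.1571 mm
δ = Σδ_i = 1.773 mm.

1.77 mm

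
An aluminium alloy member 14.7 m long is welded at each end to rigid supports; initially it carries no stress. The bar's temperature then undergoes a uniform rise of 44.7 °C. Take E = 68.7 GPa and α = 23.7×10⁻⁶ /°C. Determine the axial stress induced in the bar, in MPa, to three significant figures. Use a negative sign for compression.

-72.8 MPa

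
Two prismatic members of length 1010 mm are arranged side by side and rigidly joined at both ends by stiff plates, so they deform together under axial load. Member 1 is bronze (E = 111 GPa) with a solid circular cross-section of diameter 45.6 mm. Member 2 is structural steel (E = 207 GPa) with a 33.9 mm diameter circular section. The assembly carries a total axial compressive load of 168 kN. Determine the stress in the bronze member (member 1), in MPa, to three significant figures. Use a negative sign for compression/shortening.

A_1 = 1633 mm².
A_2 = 902.6 mm².
Equal strain + equilibrium ⇒ each member carries load in proportion to AE: A₁E₁ = 181300000 N, A₂E₂ = 186800000 N, ΣAE = 368100000 N.
σ₁ = P·E₁/ΣAE = -168000·111000/368100000 = -50.66 MPa.

-50.7 MPa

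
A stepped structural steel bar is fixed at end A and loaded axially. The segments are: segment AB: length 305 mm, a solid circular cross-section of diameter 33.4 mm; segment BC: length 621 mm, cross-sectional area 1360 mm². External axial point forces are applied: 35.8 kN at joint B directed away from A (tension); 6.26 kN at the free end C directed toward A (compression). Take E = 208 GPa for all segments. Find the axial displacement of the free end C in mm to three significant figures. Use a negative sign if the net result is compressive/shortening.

0.0357 mm

Internal axial forces (sectioning from the free end, tension +): N_BC = -6.26 kN, N_AB = 29.54 kN.
A_AB = 876.2 mm².
δ_AB = 29540·305/(876.2·208000) = 0.04944 mm
δ_BC = -6260·621/(1360·208000) = -0.01374 mm
δ = Σδ_i = 0.0357 mm.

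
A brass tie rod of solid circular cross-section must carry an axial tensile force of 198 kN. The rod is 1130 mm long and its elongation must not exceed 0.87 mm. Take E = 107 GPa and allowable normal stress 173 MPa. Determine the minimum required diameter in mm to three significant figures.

Required area A ≥ P/σ_allow = 198000/173 = 1145 mm².
For a solid circular section, d ≥ √(4A/π) = 38.17 mm.
Elongation limit: A ≥ PL/(Eδ_allow) = 198000·1130/(107000·0.87) = 2403 mm² ⇒ d ≥ 55.32 mm.
The elongation limit governs.

55.3 mm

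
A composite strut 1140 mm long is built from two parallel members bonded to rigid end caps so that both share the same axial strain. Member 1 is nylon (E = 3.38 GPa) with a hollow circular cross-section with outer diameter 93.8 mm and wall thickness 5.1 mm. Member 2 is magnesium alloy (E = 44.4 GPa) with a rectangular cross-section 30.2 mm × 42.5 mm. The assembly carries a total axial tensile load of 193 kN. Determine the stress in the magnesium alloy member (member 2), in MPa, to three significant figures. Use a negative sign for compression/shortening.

139 MPa

A_1 = 1421 mm².
A_2 = 1284 mm².
Equal strain + equilibrium ⇒ each member carries load in proportion to AE: A₁E₁ = 4804000 N, A₂E₂ = 56990000 N, ΣAE = 61790000 N.
σ₂ = P·E₂/ΣAE = 193000·44400/61790000 = 138.7 MPa.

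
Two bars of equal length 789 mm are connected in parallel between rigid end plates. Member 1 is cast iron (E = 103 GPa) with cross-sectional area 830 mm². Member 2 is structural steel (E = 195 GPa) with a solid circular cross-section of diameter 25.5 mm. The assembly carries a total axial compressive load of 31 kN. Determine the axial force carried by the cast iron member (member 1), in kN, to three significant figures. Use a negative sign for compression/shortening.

-14.3 kN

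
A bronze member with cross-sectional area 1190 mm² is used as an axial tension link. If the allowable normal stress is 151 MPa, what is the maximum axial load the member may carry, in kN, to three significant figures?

P_max = σ_allow · A = 151 · 1190 = 179700 N = 179.7 kN.

180 kN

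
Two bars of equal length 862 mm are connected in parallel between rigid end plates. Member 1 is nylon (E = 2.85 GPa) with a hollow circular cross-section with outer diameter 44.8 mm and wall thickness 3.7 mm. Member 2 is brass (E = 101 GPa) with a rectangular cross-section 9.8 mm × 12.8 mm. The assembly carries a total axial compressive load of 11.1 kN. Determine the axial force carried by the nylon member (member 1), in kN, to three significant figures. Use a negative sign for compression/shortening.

-1.08 kN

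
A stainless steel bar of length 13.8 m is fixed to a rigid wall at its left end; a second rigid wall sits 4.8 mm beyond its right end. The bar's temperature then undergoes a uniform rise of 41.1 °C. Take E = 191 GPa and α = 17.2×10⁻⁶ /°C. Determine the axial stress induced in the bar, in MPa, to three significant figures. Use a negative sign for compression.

-68.6 MPa

Free thermal expansion αLΔT = 17.2e-6 · 13800 · 41.1 = 9.755 mm.
The walls engage after the gap closes; constrained expansion = 9.755 − 4.8 = 4.955 mm.
The walls impose strain ε = −(4.955)/13800 = -3.5909e-04; σ = Eε = 191000 · -3.5909e-04 = -68.59 MPa.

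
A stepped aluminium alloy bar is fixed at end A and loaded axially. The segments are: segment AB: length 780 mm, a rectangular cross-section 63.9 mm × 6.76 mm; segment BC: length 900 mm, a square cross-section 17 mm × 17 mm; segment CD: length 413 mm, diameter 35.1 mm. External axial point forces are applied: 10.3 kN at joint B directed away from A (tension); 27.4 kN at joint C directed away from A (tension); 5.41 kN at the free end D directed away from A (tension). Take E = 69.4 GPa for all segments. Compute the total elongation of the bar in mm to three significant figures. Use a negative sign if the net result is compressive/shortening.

2.63 mm

Internal axial forces (sectioning from the free end, tension +): N_CD = 5.41 kN, N_BC = 32.81 kN, N_AB = 43.11 kN.
A_AB = 432 mm².
A_BC = 289 mm².
A_CD = 967.6 mm².
δ_AB = 43110·780/(432·69400) = 1.122 mm
δ_BC = 32810·900/(289·69400) = 1.472 mm
δ_CD = 5410·413/(967.6·69400) = 0.03327 mm
δ = Σδ_i = 2.627 mm.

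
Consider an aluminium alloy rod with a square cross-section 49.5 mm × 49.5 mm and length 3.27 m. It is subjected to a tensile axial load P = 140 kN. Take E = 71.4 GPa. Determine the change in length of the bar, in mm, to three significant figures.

2.62 mm

A = 2450 mm².
δ_mech = NL/(AE) = 140000·3270/(2450·71400) = 2.617 mm.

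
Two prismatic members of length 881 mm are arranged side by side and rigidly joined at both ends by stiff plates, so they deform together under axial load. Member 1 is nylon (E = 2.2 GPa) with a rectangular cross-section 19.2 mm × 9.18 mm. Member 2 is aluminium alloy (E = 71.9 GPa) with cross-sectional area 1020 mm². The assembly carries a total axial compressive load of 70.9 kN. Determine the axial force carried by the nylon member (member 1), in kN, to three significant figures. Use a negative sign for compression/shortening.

-0.373 kN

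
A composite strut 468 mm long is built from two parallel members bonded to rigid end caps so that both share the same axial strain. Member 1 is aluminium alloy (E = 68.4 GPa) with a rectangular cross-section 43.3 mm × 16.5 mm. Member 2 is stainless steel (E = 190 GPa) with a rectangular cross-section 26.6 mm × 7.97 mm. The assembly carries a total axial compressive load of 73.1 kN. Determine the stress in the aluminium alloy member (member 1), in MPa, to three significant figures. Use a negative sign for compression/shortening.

A_1 = 714.4 mm².
A_2 = 212 mm².
Equal strain + equilibrium ⇒ each member carries load in proportion to AE: A₁E₁ = 48870000 N, A₂E₂ = 40280000 N, ΣAE = 89150000 N.
σ₁ = P·E₁/ΣAE = -73100·68400/89150000 = -56.09 MPa.

-56.1 MPa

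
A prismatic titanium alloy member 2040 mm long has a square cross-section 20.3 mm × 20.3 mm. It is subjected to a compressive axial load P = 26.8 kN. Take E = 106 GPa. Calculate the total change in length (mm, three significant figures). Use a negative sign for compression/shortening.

-1.25 mm

A = 412.1 mm².
δ_mech = NL/(AE) = -26800·2040/(412.1·106000) = -1.252 mm.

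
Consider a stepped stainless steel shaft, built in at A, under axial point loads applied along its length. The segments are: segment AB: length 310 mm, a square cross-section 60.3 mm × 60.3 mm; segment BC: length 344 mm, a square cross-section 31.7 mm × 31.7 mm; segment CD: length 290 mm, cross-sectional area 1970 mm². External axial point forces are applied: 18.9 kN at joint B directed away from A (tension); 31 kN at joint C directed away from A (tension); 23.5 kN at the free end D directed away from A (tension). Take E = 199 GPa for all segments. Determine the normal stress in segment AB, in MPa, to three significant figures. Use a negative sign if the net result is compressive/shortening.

20.2 MPa

Internal axial forces (sectioning from the free end, tension +): N_CD = 23.5 kN, N_BC = 54.5 kN, N_AB = 73.4 kN.
A_AB = 3636 mm².
σ_AB = N_AB/A_AB = 73400/3636 = 20.19 MPa.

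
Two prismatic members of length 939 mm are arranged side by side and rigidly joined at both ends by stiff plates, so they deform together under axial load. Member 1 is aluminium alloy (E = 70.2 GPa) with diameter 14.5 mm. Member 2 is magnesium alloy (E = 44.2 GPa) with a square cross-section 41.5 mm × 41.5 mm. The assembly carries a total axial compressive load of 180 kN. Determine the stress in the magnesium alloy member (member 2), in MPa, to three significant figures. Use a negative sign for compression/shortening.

A_1 = 165.1 mm².
A_2 = 1722 mm².
Equal strain + equilibrium ⇒ each member carries load in proportion to AE: A₁E₁ = 11590000 N, A₂E₂ = 76120000 N, ΣAE = 87720000 N.
σ₂ = P·E₂/ΣAE = -180000·44200/87720000 = -90.7 MPa.

-90.7 MPa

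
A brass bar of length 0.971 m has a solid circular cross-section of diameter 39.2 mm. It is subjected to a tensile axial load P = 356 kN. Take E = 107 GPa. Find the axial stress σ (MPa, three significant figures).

295 MPa

A = 1207 mm².
σ = N/A = 356000/1207 = 295 MPa.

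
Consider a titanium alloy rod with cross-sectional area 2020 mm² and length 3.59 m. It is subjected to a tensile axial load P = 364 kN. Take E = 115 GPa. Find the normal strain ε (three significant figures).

0.00157

σ = N/A = 180.2 MPa; ε = σ/E = 180.2/115000 = 1.567e-03.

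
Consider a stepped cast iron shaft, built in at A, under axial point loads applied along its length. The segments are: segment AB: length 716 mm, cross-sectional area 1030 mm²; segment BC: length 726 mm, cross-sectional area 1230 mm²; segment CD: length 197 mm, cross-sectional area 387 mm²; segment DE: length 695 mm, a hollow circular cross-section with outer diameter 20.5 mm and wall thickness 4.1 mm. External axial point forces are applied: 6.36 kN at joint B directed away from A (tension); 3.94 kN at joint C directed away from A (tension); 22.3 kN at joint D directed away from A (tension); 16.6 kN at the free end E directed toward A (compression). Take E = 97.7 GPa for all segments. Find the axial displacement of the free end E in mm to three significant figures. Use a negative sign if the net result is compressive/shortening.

Internal axial forces (sectioning from the free end, tension +): N_DE = -16.6 kN, N_CD = 5.7 kN, N_BC = 9.64 kN, N_AB = 16 kN.
A_DE = 211.2 mm².
δ_AB = 16000·716/(1030·97700) = 0.1138 mm
δ_BC = 9640·726/(1230·97700) = 0.05824 mm
δ_CD = 5700·197/(387·97700) = 0.0297 mm
δ_DE = -16600·695/(211.2·97700) = -0.559 mm
δ = Σδ_i = -0.3572 mm.

-0.357 mm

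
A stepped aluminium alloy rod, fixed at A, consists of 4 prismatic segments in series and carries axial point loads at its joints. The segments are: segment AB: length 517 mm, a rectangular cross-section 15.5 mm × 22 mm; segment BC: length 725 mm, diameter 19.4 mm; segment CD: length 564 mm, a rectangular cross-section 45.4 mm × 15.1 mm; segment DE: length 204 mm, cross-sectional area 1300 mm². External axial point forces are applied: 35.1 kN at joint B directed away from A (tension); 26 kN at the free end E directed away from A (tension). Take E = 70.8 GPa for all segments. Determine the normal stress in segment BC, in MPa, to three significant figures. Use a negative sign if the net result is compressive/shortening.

Internal axial forces (sectioning from the free end, tension +): N_DE = 26 kN, N_CD = 26 kN, N_BC = 26 kN, N_AB = 61.1 kN.
A_BC = 295.6 mm².
σ_BC = N_BC/A_BC = 26000/295.6 = 87.96 MPa.

88.0 MPa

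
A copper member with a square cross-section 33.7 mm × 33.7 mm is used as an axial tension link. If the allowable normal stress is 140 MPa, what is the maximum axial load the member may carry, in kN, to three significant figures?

A = 1136 mm².
P_max = σ_allow · A = 140 · 1136 = 159000 N = 159 kN.

159 kN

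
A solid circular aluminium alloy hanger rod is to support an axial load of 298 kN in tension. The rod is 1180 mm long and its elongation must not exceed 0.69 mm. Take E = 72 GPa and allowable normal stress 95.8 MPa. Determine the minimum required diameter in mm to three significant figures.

Required area A ≥ P/σ_allow = 298000/95.8 = 3111 mm².
For a solid circular section, d ≥ √(4A/π) = 62.93 mm.
Elongation limit: A ≥ PL/(Eδ_allow) = 298000·1180/(72000·0.69) = 7078 mm² ⇒ d ≥ 94.93 mm.
The elongation limit governs.

94.9 mm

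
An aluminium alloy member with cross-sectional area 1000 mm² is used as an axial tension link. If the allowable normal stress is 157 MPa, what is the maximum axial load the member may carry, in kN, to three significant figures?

P_max = σ_allow · A = 157 · 1000 = 157000 N = 157 kN.

157 kN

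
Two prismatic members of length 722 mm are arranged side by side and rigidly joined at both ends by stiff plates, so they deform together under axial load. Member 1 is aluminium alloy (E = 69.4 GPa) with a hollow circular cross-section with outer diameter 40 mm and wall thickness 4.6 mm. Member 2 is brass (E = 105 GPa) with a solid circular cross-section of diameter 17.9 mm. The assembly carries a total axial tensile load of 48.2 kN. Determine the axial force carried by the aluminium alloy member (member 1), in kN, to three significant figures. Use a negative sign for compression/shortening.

27.6 kN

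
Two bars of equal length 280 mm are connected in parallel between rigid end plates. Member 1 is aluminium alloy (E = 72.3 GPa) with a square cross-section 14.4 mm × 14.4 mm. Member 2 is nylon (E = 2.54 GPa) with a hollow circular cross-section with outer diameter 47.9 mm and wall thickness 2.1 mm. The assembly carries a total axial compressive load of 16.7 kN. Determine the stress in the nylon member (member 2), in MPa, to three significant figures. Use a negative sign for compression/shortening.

A_1 = 207.4 mm².
A_2 = 302.2 mm².
Equal strain + equilibrium ⇒ each member carries load in proportion to AE: A₁E₁ = 14990000 N, A₂E₂ = 767500 N, ΣAE = 15760000 N.
σ₂ = P·E₂/ΣAE = -16700·2540/15760000 = -2.692 MPa.

-2.69 MPa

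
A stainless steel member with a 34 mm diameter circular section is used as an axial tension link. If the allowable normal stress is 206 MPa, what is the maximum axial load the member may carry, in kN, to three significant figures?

A = 907.9 mm².
P_max = σ_allow · A = 206 · 907.9 = 187000 N = 187 kN.

187 kN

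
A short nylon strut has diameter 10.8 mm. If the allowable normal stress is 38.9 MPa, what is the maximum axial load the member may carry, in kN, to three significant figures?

3.56 kN

A = 91.61 mm².
P_max = σ_allow · A = 38.9 · 91.61 = 3564 N = 3.564 kN.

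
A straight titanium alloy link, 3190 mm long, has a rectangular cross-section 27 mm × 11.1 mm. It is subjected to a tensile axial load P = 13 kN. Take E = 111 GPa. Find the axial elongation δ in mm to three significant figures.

1.25 mm

A = 299.7 mm².
δ_mech = NL/(AE) = 13000·3190/(299.7·111000) = 1.247 mm.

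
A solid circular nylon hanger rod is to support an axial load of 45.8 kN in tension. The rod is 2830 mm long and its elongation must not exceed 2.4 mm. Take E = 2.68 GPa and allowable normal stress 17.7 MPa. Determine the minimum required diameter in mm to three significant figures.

Required area A ≥ P/σ_allow = 45800/17.7 = 2588 mm².
For a solid circular section, d ≥ √(4A/π) = 57.4 mm.
Elongation limit: A ≥ PL/(Eδ_allow) = 45800·2830/(2680·2.4) = 20150 mm² ⇒ d ≥ 160.2 mm.
The elongation limit governs.

160 mm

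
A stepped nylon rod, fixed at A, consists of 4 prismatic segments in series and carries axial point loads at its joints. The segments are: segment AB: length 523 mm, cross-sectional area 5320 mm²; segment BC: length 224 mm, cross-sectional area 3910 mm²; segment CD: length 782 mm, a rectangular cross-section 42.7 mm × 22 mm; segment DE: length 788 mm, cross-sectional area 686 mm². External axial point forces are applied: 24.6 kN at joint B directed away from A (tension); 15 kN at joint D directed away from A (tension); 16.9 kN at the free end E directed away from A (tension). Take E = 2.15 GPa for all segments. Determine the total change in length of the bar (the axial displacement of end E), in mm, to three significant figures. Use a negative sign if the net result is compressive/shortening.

Internal axial forces (sectioning from the free end, tension +): N_DE = 16.9 kN, N_CD = 31.9 kN, N_BC = 31.9 kN, N_AB = 56.5 kN.
A_CD = 939.4 mm².
δ_AB = 56500·523/(5320·2150) = 2.583 mm
δ_BC = 31900·224/(3910·2150) = 0.85 mm
δ_CD = 31900·782/(939.4·2150) = 12.35 mm
δ_DE = 16900·788/(686·2150) = 9.029 mm
δ = Σδ_i = 24.81 mm.

24.8 mm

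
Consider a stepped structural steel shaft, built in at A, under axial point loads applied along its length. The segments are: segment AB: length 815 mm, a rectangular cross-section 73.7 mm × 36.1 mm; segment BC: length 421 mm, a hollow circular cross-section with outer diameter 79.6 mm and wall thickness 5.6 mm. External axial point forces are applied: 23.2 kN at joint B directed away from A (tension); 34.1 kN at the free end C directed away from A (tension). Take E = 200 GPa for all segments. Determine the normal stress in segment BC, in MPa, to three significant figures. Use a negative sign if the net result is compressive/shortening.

Internal axial forces (sectioning from the free end, tension +): N_BC = 34.1 kN, N_AB = 57.3 kN.
A_BC = 1302 mm².
σ_BC = N_BC/A_BC = 34100/1302 = 26.19 MPa.

26.2 MPa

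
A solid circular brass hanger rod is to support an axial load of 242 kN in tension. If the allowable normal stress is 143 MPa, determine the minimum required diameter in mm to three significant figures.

46.4 mm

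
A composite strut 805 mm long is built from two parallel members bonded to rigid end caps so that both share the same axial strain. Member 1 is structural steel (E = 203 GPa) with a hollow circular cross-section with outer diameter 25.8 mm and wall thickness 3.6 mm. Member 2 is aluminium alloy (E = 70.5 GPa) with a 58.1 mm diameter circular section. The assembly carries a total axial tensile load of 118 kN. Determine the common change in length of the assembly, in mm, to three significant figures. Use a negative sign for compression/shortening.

A_1 = 251.1 mm².
A_2 = 2651 mm².
Equal strain + equilibrium ⇒ each member carries load in proportion to AE: A₁E₁ = 50970000 N, A₂E₂ = 186900000 N, ΣAE = 237900000 N.
δ = PL/ΣAE = 118000·805/237900000 = 0.3993 mm.

0.399 mm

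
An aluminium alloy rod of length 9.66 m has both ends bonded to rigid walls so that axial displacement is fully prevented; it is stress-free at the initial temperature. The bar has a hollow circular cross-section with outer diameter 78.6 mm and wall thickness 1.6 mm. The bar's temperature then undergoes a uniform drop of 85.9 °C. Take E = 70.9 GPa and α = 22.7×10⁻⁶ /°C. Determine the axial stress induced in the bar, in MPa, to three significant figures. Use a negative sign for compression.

Free thermal expansion αLΔT = 22.7e-6 · 9660 · -85.9 = -18.84 mm.
The walls impose strain ε = −(-18.84)/9660 = 1.9499e-03; σ = Eε = 70900 · 1.9499e-03 = 138.3 MPa.

138 MPa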